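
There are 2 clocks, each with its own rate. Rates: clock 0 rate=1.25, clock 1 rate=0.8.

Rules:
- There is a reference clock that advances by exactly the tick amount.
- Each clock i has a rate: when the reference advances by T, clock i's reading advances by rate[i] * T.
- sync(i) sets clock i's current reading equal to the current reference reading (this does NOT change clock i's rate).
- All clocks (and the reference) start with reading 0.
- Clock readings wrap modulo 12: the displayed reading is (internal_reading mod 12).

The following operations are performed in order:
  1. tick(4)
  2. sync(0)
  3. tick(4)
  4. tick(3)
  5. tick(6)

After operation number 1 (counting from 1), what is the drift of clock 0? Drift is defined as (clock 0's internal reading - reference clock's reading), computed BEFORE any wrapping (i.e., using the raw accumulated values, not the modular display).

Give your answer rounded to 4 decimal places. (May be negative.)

Answer: 1.0000

Derivation:
After op 1 tick(4): ref=4.0000 raw=[5.0000 3.2000]
Drift of clock 0 after op 1: 5.0000 - 4.0000 = 1.0000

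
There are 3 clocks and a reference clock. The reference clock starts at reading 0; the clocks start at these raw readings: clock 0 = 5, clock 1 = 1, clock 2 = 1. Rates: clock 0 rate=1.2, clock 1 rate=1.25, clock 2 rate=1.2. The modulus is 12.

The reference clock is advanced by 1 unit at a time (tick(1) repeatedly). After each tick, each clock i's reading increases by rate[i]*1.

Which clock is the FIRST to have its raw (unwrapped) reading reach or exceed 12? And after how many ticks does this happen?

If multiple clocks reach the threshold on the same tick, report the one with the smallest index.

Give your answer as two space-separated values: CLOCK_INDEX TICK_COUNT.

Answer: 0 6

Derivation:
clock 0: start=5, rate=1.2, needs 12-5 = 7; ticks = ceil(7/1.2) = ceil(5.8333) = 6; reading at tick 6 = 5 + 1.2*6 = 12.2000
clock 1: start=1, rate=1.25, needs 12-1 = 11; ticks = ceil(11/1.25) = ceil(8.8000) = 9; reading at tick 9 = 1 + 1.25*9 = 12.2500
clock 2: start=1, rate=1.2, needs 12-1 = 11; ticks = ceil(11/1.2) = ceil(9.1667) = 10; reading at tick 10 = 1 + 1.2*10 = 13.0000
Minimum tick count = 6; winners = [0]; smallest index = 0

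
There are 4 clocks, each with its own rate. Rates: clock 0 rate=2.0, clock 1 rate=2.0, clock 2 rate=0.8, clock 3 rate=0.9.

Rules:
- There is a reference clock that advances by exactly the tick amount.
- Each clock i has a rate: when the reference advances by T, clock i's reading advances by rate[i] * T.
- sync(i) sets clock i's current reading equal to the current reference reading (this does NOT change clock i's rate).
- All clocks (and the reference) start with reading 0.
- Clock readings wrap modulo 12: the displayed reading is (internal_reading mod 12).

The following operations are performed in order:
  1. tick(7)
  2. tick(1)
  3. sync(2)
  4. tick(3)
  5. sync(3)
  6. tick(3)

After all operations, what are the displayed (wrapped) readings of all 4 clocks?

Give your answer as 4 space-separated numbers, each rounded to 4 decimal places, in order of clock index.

Answer: 4.0000 4.0000 0.8000 1.7000

Derivation:
After op 1 tick(7): ref=7.0000 raw=[14.0000 14.0000 5.6000 6.3000]
After op 2 tick(1): ref=8.0000 raw=[16.0000 16.0000 6.4000 7.2000]
After op 3 sync(2): ref=8.0000 raw=[16.0000 16.0000 8.0000 7.2000]
After op 4 tick(3): ref=11.0000 raw=[22.0000 22.0000 10.4000 9.9000]
After op 5 sync(3): ref=11.0000 raw=[22.0000 22.0000 10.4000 11.0000]
After op 6 tick(3): ref=14.0000 raw=[28.0000 28.0000 12.8000 13.7000]
Wrap final raw readings (mod 12): 28.0000 mod 12 = 4.0000; 28.0000 mod 12 = 4.0000; 12.8000 mod 12 = 0.8000; 13.7000 mod 12 = 1.7000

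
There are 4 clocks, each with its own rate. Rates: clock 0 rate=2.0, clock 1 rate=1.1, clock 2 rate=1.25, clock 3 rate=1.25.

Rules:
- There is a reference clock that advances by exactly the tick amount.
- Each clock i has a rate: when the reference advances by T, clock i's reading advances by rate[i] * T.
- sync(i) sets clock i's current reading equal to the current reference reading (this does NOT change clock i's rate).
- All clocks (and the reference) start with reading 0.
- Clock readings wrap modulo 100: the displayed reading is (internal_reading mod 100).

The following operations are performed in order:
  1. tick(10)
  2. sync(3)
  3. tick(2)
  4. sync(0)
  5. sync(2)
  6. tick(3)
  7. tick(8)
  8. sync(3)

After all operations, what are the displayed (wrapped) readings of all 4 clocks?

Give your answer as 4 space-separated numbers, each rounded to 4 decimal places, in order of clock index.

After op 1 tick(10): ref=10.0000 raw=[20.0000 11.0000 12.5000 12.5000]
After op 2 sync(3): ref=10.0000 raw=[20.0000 11.0000 12.5000 10.0000]
After op 3 tick(2): ref=12.0000 raw=[24.0000 13.2000 15.0000 12.5000]
After op 4 sync(0): ref=12.0000 raw=[12.0000 13.2000 15.0000 12.5000]
After op 5 sync(2): ref=12.0000 raw=[12.0000 13.2000 12.0000 12.5000]
After op 6 tick(3): ref=15.0000 raw=[18.0000 16.5000 15.7500 16.2500]
After op 7 tick(8): ref=23.0000 raw=[34.0000 25.3000 25.7500 26.2500]
After op 8 sync(3): ref=23.0000 raw=[34.0000 25.3000 25.7500 23.0000]
Wrap final raw readings (mod 100): 34.0000 mod 100 = 34.0000; 25.3000 mod 100 = 25.3000; 25.7500 mod 100 = 25.7500; 23.0000 mod 100 = 23.0000

Answer: 34.0000 25.3000 25.7500 23.0000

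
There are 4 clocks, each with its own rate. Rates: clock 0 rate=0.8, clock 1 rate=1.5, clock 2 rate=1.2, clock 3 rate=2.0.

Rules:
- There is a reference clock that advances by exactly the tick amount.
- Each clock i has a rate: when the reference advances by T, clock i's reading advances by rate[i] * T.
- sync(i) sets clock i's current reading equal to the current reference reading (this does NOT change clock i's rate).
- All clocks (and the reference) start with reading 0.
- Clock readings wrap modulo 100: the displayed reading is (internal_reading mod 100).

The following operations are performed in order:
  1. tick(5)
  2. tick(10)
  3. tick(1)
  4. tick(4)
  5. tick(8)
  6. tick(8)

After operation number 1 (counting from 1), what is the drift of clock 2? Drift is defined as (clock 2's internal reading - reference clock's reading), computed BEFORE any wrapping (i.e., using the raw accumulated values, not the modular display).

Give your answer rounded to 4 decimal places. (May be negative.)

After op 1 tick(5): ref=5.0000 raw=[4.0000 7.5000 6.0000 10.0000]
Drift of clock 2 after op 1: 6.0000 - 5.0000 = 1.0000

Answer: 1.0000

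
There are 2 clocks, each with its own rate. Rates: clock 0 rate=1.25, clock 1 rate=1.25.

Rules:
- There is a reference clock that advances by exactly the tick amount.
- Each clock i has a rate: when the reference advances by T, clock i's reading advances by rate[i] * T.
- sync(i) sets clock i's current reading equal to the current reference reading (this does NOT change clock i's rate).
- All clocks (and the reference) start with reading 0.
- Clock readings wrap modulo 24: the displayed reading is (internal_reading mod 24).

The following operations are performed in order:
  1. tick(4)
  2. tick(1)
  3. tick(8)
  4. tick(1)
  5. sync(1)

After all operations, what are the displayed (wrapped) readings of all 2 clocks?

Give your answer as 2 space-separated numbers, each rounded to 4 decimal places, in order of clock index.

After op 1 tick(4): ref=4.0000 raw=[5.0000 5.0000]
After op 2 tick(1): ref=5.0000 raw=[6.2500 6.2500]
After op 3 tick(8): ref=13.0000 raw=[16.2500 16.2500]
After op 4 tick(1): ref=14.0000 raw=[17.5000 17.5000]
After op 5 sync(1): ref=14.0000 raw=[17.5000 14.0000]
Wrap final raw readings (mod 24): 17.5000 mod 24 = 17.5000; 14.0000 mod 24 = 14.0000

Answer: 17.5000 14.0000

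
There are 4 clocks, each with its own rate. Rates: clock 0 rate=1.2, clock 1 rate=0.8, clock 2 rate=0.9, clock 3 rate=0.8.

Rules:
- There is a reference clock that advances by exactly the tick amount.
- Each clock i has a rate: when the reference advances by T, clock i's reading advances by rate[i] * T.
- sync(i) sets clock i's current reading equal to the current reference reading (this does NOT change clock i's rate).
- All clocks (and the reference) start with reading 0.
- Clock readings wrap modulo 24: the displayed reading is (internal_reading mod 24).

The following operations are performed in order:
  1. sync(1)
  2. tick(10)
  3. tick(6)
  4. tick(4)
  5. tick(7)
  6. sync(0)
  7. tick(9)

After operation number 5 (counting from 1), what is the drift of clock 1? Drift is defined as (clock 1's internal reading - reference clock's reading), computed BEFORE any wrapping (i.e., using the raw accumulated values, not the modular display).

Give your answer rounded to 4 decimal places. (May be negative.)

After op 1 sync(1): ref=0.0000 raw=[0.0000 0.0000 0.0000 0.0000]
After op 2 tick(10): ref=10.0000 raw=[12.0000 8.0000 9.0000 8.0000]
After op 3 tick(6): ref=16.0000 raw=[19.2000 12.8000 14.4000 12.8000]
After op 4 tick(4): ref=20.0000 raw=[24.0000 16.0000 18.0000 16.0000]
After op 5 tick(7): ref=27.0000 raw=[32.4000 21.6000 24.3000 21.6000]
Drift of clock 1 after op 5: 21.6000 - 27.0000 = -5.4000

Answer: -5.4000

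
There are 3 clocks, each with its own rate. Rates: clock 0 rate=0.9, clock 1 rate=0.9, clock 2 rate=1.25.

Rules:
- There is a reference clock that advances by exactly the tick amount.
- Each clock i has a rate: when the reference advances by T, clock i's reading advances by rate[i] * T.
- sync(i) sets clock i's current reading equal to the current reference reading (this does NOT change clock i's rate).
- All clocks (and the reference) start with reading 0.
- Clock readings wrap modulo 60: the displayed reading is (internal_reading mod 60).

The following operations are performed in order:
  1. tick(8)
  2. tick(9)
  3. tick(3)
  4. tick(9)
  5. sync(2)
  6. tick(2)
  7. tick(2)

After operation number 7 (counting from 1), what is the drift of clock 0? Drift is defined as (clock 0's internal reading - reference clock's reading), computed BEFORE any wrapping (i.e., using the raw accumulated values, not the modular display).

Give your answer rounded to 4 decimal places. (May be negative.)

After op 1 tick(8): ref=8.0000 raw=[7.2000 7.2000 10.0000]
After op 2 tick(9): ref=17.0000 raw=[15.3000 15.3000 21.2500]
After op 3 tick(3): ref=20.0000 raw=[18.0000 18.0000 25.0000]
After op 4 tick(9): ref=29.0000 raw=[26.1000 26.1000 36.2500]
After op 5 sync(2): ref=29.0000 raw=[26.1000 26.1000 29.0000]
After op 6 tick(2): ref=31.0000 raw=[27.9000 27.9000 31.5000]
After op 7 tick(2): ref=33.0000 raw=[29.7000 29.7000 34.0000]
Drift of clock 0 after op 7: 29.7000 - 33.0000 = -3.3000

Answer: -3.3000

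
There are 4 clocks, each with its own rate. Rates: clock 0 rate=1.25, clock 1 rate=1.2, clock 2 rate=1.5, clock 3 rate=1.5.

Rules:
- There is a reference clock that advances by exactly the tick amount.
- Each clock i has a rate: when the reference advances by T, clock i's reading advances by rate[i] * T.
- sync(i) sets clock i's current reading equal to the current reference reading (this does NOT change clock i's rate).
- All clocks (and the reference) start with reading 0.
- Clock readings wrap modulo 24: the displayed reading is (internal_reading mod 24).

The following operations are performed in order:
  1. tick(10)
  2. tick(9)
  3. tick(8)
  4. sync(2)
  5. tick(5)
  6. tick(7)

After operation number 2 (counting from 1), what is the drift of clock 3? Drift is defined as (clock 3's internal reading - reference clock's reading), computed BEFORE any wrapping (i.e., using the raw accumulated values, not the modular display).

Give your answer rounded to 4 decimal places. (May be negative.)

Answer: 9.5000

Derivation:
After op 1 tick(10): ref=10.0000 raw=[12.5000 12.0000 15.0000 15.0000]
After op 2 tick(9): ref=19.0000 raw=[23.7500 22.8000 28.5000 28.5000]
Drift of clock 3 after op 2: 28.5000 - 19.0000 = 9.5000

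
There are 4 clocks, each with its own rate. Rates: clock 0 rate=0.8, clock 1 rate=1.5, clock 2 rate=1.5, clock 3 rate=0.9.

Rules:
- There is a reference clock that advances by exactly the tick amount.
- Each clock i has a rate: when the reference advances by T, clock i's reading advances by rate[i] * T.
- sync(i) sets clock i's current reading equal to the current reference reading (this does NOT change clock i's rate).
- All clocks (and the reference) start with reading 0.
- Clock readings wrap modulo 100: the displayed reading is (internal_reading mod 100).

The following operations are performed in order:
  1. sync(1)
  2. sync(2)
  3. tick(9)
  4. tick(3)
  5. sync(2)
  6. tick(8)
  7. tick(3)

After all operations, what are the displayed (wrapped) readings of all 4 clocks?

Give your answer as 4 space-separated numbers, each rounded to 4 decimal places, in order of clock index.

After op 1 sync(1): ref=0.0000 raw=[0.0000 0.0000 0.0000 0.0000]
After op 2 sync(2): ref=0.0000 raw=[0.0000 0.0000 0.0000 0.0000]
After op 3 tick(9): ref=9.0000 raw=[7.2000 13.5000 13.5000 8.1000]
After op 4 tick(3): ref=12.0000 raw=[9.6000 18.0000 18.0000 10.8000]
After op 5 sync(2): ref=12.0000 raw=[9.6000 18.0000 12.0000 10.8000]
After op 6 tick(8): ref=20.0000 raw=[16.0000 30.0000 24.0000 18.0000]
After op 7 tick(3): ref=23.0000 raw=[18.4000 34.5000 28.5000 20.7000]
Wrap final raw readings (mod 100): 18.4000 mod 100 = 18.4000; 34.5000 mod 100 = 34.5000; 28.5000 mod 100 = 28.5000; 20.7000 mod 100 = 20.7000

Answer: 18.4000 34.5000 28.5000 20.7000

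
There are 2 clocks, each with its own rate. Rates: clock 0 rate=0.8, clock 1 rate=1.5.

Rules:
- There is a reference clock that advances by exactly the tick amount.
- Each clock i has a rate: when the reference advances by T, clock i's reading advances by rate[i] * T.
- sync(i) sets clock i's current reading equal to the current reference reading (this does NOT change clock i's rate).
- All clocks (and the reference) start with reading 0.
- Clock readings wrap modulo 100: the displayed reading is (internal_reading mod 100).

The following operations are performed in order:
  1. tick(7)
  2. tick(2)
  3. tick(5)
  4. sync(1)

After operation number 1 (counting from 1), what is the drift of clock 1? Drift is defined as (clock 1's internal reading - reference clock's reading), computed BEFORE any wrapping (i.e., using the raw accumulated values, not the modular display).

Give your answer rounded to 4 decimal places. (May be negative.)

Answer: 3.5000

Derivation:
After op 1 tick(7): ref=7.0000 raw=[5.6000 10.5000]
Drift of clock 1 after op 1: 10.5000 - 7.0000 = 3.5000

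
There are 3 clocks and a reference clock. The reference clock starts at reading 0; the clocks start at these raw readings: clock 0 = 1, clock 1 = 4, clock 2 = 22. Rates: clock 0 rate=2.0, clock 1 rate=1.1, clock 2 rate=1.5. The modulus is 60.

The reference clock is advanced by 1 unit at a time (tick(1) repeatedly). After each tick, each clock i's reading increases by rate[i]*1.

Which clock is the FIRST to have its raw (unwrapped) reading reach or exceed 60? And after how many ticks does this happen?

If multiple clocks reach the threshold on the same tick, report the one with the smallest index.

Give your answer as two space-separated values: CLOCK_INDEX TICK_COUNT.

clock 0: start=1, rate=2.0, needs 60-1 = 59; ticks = ceil(59/2.0) = ceil(29.5000) = 30; reading at tick 30 = 1 + 2.0*30 = 61.0000
clock 1: start=4, rate=1.1, needs 60-4 = 56; ticks = ceil(56/1.1) = ceil(50.9091) = 51; reading at tick 51 = 4 + 1.1*51 = 60.1000
clock 2: start=22, rate=1.5, needs 60-22 = 38; ticks = ceil(38/1.5) = ceil(25.3333) = 26; reading at tick 26 = 22 + 1.5*26 = 61.0000
Minimum tick count = 26; winners = [2]; smallest index = 2

Answer: 2 26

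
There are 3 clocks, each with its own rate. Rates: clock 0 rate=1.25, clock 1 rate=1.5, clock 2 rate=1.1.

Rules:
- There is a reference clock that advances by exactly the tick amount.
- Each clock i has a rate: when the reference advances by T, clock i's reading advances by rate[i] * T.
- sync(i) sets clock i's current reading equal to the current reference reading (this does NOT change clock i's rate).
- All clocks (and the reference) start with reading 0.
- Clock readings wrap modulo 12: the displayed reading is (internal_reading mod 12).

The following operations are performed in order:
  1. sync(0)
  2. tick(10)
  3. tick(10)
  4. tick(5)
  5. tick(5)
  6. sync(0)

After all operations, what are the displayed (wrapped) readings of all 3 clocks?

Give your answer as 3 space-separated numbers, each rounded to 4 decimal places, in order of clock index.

Answer: 6.0000 9.0000 9.0000

Derivation:
After op 1 sync(0): ref=0.0000 raw=[0.0000 0.0000 0.0000]
After op 2 tick(10): ref=10.0000 raw=[12.5000 15.0000 11.0000]
After op 3 tick(10): ref=20.0000 raw=[25.0000 30.0000 22.0000]
After op 4 tick(5): ref=25.0000 raw=[31.2500 37.5000 27.5000]
After op 5 tick(5): ref=30.0000 raw=[37.5000 45.0000 33.0000]
After op 6 sync(0): ref=30.0000 raw=[30.0000 45.0000 33.0000]
Wrap final raw readings (mod 12): 30.0000 mod 12 = 6.0000; 45.0000 mod 12 = 9.0000; 33.0000 mod 12 = 9.0000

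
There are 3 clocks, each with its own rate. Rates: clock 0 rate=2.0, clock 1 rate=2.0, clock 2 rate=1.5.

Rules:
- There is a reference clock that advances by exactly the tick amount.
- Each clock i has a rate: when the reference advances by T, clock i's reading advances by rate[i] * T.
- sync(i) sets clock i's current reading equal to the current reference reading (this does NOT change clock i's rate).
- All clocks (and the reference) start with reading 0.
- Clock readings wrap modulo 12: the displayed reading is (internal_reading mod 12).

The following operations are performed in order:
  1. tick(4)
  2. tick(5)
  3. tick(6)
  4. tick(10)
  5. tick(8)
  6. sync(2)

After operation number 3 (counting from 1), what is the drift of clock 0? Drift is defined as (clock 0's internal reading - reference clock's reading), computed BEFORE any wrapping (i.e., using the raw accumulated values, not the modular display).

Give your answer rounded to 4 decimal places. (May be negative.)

After op 1 tick(4): ref=4.0000 raw=[8.0000 8.0000 6.0000]
After op 2 tick(5): ref=9.0000 raw=[18.0000 18.0000 13.5000]
After op 3 tick(6): ref=15.0000 raw=[30.0000 30.0000 22.5000]
Drift of clock 0 after op 3: 30.0000 - 15.0000 = 15.0000

Answer: 15.0000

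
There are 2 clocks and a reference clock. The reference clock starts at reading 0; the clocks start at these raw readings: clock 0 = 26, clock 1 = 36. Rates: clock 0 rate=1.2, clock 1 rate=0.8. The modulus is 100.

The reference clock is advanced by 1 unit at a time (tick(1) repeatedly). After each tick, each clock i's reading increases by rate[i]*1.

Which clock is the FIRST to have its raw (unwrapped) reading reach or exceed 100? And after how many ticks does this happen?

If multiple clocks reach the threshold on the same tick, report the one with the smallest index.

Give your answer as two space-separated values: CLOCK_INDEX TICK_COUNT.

Answer: 0 62

Derivation:
clock 0: start=26, rate=1.2, needs 100-26 = 74; ticks = ceil(74/1.2) = ceil(61.6667) = 62; reading at tick 62 = 26 + 1.2*62 = 100.4000
clock 1: start=36, rate=0.8, needs 100-36 = 64; ticks = ceil(64/0.8) = ceil(80.0000) = 80; reading at tick 80 = 36 + 0.8*80 = 100.0000
Minimum tick count = 62; winners = [0]; smallest index = 0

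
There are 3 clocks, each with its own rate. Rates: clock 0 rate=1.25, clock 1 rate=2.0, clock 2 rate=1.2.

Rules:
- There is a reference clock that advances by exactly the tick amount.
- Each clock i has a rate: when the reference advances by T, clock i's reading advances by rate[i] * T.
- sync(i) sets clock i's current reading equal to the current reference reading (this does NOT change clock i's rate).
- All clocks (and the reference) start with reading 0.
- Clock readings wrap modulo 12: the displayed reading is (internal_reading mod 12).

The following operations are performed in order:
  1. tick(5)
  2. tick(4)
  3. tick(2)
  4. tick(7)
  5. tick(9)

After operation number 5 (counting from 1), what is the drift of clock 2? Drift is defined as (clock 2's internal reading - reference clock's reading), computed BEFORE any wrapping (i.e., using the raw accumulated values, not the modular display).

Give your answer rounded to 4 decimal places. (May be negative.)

Answer: 5.4000

Derivation:
After op 1 tick(5): ref=5.0000 raw=[6.2500 10.0000 6.0000]
After op 2 tick(4): ref=9.0000 raw=[11.2500 18.0000 10.8000]
After op 3 tick(2): ref=11.0000 raw=[13.7500 22.0000 13.2000]
After op 4 tick(7): ref=18.0000 raw=[22.5000 36.0000 21.6000]
After op 5 tick(9): ref=27.0000 raw=[33.7500 54.0000 32.4000]
Drift of clock 2 after op 5: 32.4000 - 27.0000 = 5.4000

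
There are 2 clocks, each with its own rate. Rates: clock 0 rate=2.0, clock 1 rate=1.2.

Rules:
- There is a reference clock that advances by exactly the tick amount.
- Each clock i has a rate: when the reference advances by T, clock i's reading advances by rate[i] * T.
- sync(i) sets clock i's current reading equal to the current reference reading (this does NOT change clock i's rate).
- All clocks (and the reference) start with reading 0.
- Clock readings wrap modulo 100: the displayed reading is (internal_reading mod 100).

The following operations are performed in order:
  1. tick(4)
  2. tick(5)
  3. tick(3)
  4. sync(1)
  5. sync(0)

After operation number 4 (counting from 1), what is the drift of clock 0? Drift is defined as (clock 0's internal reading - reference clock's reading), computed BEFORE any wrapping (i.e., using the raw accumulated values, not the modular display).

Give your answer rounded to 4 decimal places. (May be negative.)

Answer: 12.0000

Derivation:
After op 1 tick(4): ref=4.0000 raw=[8.0000 4.8000]
After op 2 tick(5): ref=9.0000 raw=[18.0000 10.8000]
After op 3 tick(3): ref=12.0000 raw=[24.0000 14.4000]
After op 4 sync(1): ref=12.0000 raw=[24.0000 12.0000]
Drift of clock 0 after op 4: 24.0000 - 12.0000 = 12.0000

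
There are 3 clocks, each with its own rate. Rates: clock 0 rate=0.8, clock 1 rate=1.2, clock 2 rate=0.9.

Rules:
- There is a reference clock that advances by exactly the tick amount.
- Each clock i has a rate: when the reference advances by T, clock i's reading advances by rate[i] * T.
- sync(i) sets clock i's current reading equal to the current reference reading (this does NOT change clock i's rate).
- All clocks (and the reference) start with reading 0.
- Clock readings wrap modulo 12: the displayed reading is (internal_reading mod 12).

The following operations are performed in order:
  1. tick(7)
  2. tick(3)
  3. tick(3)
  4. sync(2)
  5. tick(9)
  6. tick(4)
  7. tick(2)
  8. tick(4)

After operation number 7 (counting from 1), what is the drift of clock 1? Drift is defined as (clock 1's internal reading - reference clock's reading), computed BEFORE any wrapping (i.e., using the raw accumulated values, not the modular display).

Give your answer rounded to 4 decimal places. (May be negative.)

Answer: 5.6000

Derivation:
After op 1 tick(7): ref=7.0000 raw=[5.6000 8.4000 6.3000]
After op 2 tick(3): ref=10.0000 raw=[8.0000 12.0000 9.0000]
After op 3 tick(3): ref=13.0000 raw=[10.4000 15.6000 11.7000]
After op 4 sync(2): ref=13.0000 raw=[10.4000 15.6000 13.0000]
After op 5 tick(9): ref=22.0000 raw=[17.6000 26.4000 21.1000]
After op 6 tick(4): ref=26.0000 raw=[20.8000 31.2000 24.7000]
After op 7 tick(2): ref=28.0000 raw=[22.4000 33.6000 26.5000]
Drift of clock 1 after op 7: 33.6000 - 28.0000 = 5.6000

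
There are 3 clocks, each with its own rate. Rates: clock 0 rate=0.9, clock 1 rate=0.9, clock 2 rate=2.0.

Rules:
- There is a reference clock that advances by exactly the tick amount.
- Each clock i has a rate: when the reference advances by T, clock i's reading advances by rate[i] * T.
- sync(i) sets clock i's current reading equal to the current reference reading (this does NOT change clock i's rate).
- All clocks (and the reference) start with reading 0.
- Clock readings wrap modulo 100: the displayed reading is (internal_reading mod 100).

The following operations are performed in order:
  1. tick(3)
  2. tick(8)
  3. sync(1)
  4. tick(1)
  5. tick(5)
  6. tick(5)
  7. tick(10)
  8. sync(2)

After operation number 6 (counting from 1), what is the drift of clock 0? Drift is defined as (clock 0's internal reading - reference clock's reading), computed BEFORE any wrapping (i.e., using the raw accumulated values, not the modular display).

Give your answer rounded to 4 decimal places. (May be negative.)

Answer: -2.2000

Derivation:
After op 1 tick(3): ref=3.0000 raw=[2.7000 2.7000 6.0000]
After op 2 tick(8): ref=11.0000 raw=[9.9000 9.9000 22.0000]
After op 3 sync(1): ref=11.0000 raw=[9.9000 11.0000 22.0000]
After op 4 tick(1): ref=12.0000 raw=[10.8000 11.9000 24.0000]
After op 5 tick(5): ref=17.0000 raw=[15.3000 16.4000 34.0000]
After op 6 tick(5): ref=22.0000 raw=[19.8000 20.9000 44.0000]
Drift of clock 0 after op 6: 19.8000 - 22.0000 = -2.2000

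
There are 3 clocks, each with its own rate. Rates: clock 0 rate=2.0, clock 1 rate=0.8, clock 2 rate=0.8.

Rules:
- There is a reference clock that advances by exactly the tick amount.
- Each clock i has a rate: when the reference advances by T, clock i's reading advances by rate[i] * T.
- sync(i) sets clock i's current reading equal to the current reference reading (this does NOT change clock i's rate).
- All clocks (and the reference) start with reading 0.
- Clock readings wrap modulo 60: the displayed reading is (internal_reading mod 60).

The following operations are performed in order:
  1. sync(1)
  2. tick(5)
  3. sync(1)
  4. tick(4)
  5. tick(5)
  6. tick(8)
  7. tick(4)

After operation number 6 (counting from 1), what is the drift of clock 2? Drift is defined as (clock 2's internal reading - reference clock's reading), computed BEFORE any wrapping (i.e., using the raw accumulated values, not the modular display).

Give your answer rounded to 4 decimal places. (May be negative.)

After op 1 sync(1): ref=0.0000 raw=[0.0000 0.0000 0.0000]
After op 2 tick(5): ref=5.0000 raw=[10.0000 4.0000 4.0000]
After op 3 sync(1): ref=5.0000 raw=[10.0000 5.0000 4.0000]
After op 4 tick(4): ref=9.0000 raw=[18.0000 8.2000 7.2000]
After op 5 tick(5): ref=14.0000 raw=[28.0000 12.2000 11.2000]
After op 6 tick(8): ref=22.0000 raw=[44.0000 18.6000 17.6000]
Drift of clock 2 after op 6: 17.6000 - 22.0000 = -4.4000

Answer: -4.4000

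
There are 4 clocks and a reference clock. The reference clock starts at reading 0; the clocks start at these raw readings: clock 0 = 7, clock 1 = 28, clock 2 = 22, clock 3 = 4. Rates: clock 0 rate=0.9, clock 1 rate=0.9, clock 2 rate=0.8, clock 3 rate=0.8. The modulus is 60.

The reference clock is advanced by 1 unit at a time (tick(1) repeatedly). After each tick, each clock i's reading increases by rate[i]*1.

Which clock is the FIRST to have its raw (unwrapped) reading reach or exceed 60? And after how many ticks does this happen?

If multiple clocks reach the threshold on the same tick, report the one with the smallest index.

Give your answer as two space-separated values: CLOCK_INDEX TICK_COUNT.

clock 0: start=7, rate=0.9, needs 60-7 = 53; ticks = ceil(53/0.9) = ceil(58.8889) = 59; reading at tick 59 = 7 + 0.9*59 = 60.1000
clock 1: start=28, rate=0.9, needs 60-28 = 32; ticks = ceil(32/0.9) = ceil(35.5556) = 36; reading at tick 36 = 28 + 0.9*36 = 60.4000
clock 2: start=22, rate=0.8, needs 60-22 = 38; ticks = ceil(38/0.8) = ceil(47.5000) = 48; reading at tick 48 = 22 + 0.8*48 = 60.4000
clock 3: start=4, rate=0.8, needs 60-4 = 56; ticks = ceil(56/0.8) = ceil(70.0000) = 70; reading at tick 70 = 4 + 0.8*70 = 60.0000
Minimum tick count = 36; winners = [1]; smallest index = 1

Answer: 1 36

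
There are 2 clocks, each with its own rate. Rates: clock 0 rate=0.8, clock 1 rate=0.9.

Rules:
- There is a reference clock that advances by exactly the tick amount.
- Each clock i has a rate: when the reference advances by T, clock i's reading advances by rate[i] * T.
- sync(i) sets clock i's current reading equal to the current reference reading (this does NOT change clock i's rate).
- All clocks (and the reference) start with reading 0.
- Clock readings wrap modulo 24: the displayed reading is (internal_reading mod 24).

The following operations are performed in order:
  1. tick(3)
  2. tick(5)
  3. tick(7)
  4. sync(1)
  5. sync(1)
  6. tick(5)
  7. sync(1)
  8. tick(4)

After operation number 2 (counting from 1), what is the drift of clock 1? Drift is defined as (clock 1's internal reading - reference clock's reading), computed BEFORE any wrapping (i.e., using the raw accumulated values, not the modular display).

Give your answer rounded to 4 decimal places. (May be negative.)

Answer: -0.8000

Derivation:
After op 1 tick(3): ref=3.0000 raw=[2.4000 2.7000]
After op 2 tick(5): ref=8.0000 raw=[6.4000 7.2000]
Drift of clock 1 after op 2: 7.2000 - 8.0000 = -0.8000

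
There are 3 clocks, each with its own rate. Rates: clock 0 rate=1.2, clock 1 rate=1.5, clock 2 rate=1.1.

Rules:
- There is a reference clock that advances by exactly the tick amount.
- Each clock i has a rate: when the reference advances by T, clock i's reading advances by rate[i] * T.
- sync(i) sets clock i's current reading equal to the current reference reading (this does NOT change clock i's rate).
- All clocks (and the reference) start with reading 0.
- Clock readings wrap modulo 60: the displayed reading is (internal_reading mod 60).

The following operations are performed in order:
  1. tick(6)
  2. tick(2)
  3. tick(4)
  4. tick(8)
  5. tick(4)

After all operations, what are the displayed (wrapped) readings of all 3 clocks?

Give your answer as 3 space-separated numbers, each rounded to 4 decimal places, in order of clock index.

Answer: 28.8000 36.0000 26.4000

Derivation:
After op 1 tick(6): ref=6.0000 raw=[7.2000 9.0000 6.6000]
After op 2 tick(2): ref=8.0000 raw=[9.6000 12.0000 8.8000]
After op 3 tick(4): ref=12.0000 raw=[14.4000 18.0000 13.2000]
After op 4 tick(8): ref=20.0000 raw=[24.0000 30.0000 22.0000]
After op 5 tick(4): ref=24.0000 raw=[28.8000 36.0000 26.4000]
Wrap final raw readings (mod 60): 28.8000 mod 60 = 28.8000; 36.0000 mod 60 = 36.0000; 26.4000 mod 60 = 26.4000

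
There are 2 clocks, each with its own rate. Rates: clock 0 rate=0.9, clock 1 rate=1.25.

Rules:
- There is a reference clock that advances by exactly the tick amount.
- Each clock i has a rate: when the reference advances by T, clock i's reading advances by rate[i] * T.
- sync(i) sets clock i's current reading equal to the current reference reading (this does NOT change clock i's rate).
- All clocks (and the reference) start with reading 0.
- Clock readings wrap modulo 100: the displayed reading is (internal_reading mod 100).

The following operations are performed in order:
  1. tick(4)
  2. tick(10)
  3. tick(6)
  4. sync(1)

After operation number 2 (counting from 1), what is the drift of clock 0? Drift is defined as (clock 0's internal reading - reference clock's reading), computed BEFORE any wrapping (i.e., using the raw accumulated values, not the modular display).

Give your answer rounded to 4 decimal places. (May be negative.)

Answer: -1.4000

Derivation:
After op 1 tick(4): ref=4.0000 raw=[3.6000 5.0000]
After op 2 tick(10): ref=14.0000 raw=[12.6000 17.5000]
Drift of clock 0 after op 2: 12.6000 - 14.0000 = -1.4000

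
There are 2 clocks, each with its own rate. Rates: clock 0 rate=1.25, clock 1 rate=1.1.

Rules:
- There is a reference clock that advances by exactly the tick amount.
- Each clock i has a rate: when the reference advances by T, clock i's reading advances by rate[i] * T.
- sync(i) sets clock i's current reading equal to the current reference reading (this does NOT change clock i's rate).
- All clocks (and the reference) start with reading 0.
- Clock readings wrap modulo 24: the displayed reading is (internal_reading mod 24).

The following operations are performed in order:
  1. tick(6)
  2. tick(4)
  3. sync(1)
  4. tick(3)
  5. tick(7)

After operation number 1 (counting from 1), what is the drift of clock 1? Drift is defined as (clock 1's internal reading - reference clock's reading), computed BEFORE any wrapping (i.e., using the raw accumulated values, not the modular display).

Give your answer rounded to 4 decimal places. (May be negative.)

After op 1 tick(6): ref=6.0000 raw=[7.5000 6.6000]
Drift of clock 1 after op 1: 6.6000 - 6.0000 = 0.6000

Answer: 0.6000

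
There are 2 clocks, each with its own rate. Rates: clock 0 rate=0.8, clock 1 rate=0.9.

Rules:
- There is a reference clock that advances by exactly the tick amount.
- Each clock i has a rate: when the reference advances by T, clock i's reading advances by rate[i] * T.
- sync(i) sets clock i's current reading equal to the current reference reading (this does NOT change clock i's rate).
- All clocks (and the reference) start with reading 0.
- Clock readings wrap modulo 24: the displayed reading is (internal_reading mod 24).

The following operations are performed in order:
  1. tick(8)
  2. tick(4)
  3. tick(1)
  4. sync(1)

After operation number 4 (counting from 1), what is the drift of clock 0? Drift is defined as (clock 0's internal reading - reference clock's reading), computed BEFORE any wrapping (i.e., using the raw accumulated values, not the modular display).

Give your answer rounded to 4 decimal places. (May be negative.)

After op 1 tick(8): ref=8.0000 raw=[6.4000 7.2000]
After op 2 tick(4): ref=12.0000 raw=[9.6000 10.8000]
After op 3 tick(1): ref=13.0000 raw=[10.4000 11.7000]
After op 4 sync(1): ref=13.0000 raw=[10.4000 13.0000]
Drift of clock 0 after op 4: 10.4000 - 13.0000 = -2.6000

Answer: -2.6000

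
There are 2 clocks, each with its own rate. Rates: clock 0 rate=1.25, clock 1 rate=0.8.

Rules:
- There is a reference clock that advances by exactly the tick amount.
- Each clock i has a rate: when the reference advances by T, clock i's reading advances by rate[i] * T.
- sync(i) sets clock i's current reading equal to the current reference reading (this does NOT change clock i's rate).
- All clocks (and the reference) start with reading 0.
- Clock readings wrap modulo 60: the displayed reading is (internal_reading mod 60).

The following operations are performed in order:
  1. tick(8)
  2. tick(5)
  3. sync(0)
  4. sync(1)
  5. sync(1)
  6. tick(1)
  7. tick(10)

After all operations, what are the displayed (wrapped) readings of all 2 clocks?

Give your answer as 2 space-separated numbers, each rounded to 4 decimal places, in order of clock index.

Answer: 26.7500 21.8000

Derivation:
After op 1 tick(8): ref=8.0000 raw=[10.0000 6.4000]
After op 2 tick(5): ref=13.0000 raw=[16.2500 10.4000]
After op 3 sync(0): ref=13.0000 raw=[13.0000 10.4000]
After op 4 sync(1): ref=13.0000 raw=[13.0000 13.0000]
After op 5 sync(1): ref=13.0000 raw=[13.0000 13.0000]
After op 6 tick(1): ref=14.0000 raw=[14.2500 13.8000]
After op 7 tick(10): ref=24.0000 raw=[26.7500 21.8000]
Wrap final raw readings (mod 60): 26.7500 mod 60 = 26.7500; 21.8000 mod 60 = 21.8000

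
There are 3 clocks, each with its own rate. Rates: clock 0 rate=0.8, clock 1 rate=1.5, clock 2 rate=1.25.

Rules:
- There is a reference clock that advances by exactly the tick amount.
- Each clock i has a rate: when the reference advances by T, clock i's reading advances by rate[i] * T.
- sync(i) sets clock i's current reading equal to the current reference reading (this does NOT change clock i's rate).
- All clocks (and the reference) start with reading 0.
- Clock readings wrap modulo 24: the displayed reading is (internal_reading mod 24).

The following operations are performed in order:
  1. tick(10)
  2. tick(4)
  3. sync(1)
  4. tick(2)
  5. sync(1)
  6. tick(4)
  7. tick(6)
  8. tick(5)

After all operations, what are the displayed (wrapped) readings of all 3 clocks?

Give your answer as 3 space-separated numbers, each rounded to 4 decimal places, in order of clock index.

Answer: 0.8000 14.5000 14.7500

Derivation:
After op 1 tick(10): ref=10.0000 raw=[8.0000 15.0000 12.5000]
After op 2 tick(4): ref=14.0000 raw=[11.2000 21.0000 17.5000]
After op 3 sync(1): ref=14.0000 raw=[11.2000 14.0000 17.5000]
After op 4 tick(2): ref=16.0000 raw=[12.8000 17.0000 20.0000]
After op 5 sync(1): ref=16.0000 raw=[12.8000 16.0000 20.0000]
After op 6 tick(4): ref=20.0000 raw=[16.0000 22.0000 25.0000]
After op 7 tick(6): ref=26.0000 raw=[20.8000 31.0000 32.5000]
After op 8 tick(5): ref=31.0000 raw=[24.8000 38.5000 38.7500]
Wrap final raw readings (mod 24): 24.8000 mod 24 = 0.8000; 38.5000 mod 24 = 14.5000; 38.7500 mod 24 = 14.7500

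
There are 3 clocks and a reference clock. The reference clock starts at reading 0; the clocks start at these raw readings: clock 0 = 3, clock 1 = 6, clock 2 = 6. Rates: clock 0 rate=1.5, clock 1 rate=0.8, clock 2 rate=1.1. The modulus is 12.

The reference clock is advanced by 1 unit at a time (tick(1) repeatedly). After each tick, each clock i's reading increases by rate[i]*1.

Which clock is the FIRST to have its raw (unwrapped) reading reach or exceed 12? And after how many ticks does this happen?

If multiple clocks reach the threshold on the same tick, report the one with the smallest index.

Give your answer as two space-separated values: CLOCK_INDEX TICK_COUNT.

clock 0: start=3, rate=1.5, needs 12-3 = 9; ticks = ceil(9/1.5) = ceil(6.0000) = 6; reading at tick 6 = 3 + 1.5*6 = 12.0000
clock 1: start=6, rate=0.8, needs 12-6 = 6; ticks = ceil(6/0.8) = ceil(7.5000) = 8; reading at tick 8 = 6 + 0.8*8 = 12.4000
clock 2: start=6, rate=1.1, needs 12-6 = 6; ticks = ceil(6/1.1) = ceil(5.4545) = 6; reading at tick 6 = 6 + 1.1*6 = 12.6000
Minimum tick count = 6; winners = [0, 2]; smallest index = 0

Answer: 0 6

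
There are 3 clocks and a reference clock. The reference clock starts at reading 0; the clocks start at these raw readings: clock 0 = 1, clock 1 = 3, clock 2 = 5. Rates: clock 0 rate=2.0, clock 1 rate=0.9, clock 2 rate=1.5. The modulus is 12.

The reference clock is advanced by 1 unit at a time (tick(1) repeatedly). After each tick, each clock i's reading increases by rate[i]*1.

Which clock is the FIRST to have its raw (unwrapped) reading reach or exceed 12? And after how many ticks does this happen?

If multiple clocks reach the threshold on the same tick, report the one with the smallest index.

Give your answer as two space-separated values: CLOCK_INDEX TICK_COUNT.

Answer: 2 5

Derivation:
clock 0: start=1, rate=2.0, needs 12-1 = 11; ticks = ceil(11/2.0) = ceil(5.5000) = 6; reading at tick 6 = 1 + 2.0*6 = 13.0000
clock 1: start=3, rate=0.9, needs 12-3 = 9; ticks = ceil(9/0.9) = ceil(10.0000) = 10; reading at tick 10 = 3 + 0.9*10 = 12.0000
clock 2: start=5, rate=1.5, needs 12-5 = 7; ticks = ceil(7/1.5) = ceil(4.6667) = 5; reading at tick 5 = 5 + 1.5*5 = 12.5000
Minimum tick count = 5; winners = [2]; smallest index = 2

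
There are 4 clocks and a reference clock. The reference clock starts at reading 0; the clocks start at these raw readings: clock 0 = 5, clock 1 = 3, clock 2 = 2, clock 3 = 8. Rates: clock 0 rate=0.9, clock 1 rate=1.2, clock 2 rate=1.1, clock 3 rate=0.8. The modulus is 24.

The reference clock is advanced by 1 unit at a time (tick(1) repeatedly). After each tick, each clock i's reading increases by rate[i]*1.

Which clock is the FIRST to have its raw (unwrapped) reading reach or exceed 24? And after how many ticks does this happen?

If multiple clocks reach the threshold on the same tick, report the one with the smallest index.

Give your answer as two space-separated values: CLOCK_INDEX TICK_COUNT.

Answer: 1 18

Derivation:
clock 0: start=5, rate=0.9, needs 24-5 = 19; ticks = ceil(19/0.9) = ceil(21.1111) = 22; reading at tick 22 = 5 + 0.9*22 = 24.8000
clock 1: start=3, rate=1.2, needs 24-3 = 21; ticks = ceil(21/1.2) = ceil(17.5000) = 18; reading at tick 18 = 3 + 1.2*18 = 24.6000
clock 2: start=2, rate=1.1, needs 24-2 = 22; ticks = ceil(22/1.1) = ceil(20.0000) = 20; reading at tick 20 = 2 + 1.1*20 = 24.0000
clock 3: start=8, rate=0.8, needs 24-8 = 16; ticks = ceil(16/0.8) = ceil(20.0000) = 20; reading at tick 20 = 8 + 0.8*20 = 24.0000
Minimum tick count = 18; winners = [1]; smallest index = 1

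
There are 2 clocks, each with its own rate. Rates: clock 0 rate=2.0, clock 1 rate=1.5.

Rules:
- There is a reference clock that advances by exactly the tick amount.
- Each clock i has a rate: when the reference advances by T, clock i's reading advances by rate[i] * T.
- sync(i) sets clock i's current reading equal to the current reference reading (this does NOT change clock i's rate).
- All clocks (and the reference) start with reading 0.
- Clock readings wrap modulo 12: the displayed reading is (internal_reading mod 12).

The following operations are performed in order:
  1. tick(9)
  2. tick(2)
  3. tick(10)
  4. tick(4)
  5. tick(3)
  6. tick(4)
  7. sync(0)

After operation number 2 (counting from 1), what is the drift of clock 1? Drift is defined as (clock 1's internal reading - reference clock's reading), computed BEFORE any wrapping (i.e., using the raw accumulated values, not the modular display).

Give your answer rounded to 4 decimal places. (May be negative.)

Answer: 5.5000

Derivation:
After op 1 tick(9): ref=9.0000 raw=[18.0000 13.5000]
After op 2 tick(2): ref=11.0000 raw=[22.0000 16.5000]
Drift of clock 1 after op 2: 16.5000 - 11.0000 = 5.5000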